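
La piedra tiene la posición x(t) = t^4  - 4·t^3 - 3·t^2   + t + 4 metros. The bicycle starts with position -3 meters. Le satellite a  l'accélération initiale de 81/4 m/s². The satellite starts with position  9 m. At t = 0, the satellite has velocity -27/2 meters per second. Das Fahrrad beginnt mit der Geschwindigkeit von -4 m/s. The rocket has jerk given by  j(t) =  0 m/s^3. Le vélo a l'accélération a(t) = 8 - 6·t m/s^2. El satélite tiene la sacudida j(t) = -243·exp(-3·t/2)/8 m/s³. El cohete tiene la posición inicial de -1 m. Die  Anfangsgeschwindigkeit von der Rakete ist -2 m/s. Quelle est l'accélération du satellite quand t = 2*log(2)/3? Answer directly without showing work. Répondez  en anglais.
The answer is 81/8.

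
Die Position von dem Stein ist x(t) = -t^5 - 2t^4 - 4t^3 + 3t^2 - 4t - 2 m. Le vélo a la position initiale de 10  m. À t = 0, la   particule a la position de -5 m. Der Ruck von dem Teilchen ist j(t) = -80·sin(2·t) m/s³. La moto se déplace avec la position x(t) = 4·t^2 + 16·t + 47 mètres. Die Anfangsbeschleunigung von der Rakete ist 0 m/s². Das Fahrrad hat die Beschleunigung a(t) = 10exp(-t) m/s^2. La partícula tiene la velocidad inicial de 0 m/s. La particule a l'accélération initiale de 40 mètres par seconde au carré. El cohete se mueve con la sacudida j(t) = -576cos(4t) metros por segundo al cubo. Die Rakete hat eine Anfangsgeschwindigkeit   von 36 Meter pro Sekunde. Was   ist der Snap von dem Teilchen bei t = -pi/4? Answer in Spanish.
Debemos derivar nuestra ecuación de la sacudida j(t) = -80·sin(2·t) 1 vez. Tomando d/dt de j(t), encontramos s(t) = -160·cos(2·t). Usando s(t) = -160·cos(2·t) y sustituyendo t = -pi/4, encontramos s = 0.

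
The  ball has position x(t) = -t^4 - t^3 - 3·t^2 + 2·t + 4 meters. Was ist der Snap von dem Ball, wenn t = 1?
Wir müssen unsere Gleichung für die Position x(t) = -t^4 - t^3 - 3·t^2 + 2·t + 4 4-mal ableiten. Mit d/dt von x(t) finden wir v(t) = -4·t^3 - 3·t^2 - 6·t + 2. Durch Ableiten von der Geschwindigkeit erhalten wir die Beschleunigung: a(t) = -12·t^2 - 6·t - 6. Die Ableitung von der Beschleunigung ergibt den Ruck: j(t) = -24·t - 6. Durch Ableiten von dem Ruck erhalten wir den Snap: s(t) = -24. Aus der Gleichung für den Snap s(t) = -24, setzen wir t = 1 ein und erhalten s = -24.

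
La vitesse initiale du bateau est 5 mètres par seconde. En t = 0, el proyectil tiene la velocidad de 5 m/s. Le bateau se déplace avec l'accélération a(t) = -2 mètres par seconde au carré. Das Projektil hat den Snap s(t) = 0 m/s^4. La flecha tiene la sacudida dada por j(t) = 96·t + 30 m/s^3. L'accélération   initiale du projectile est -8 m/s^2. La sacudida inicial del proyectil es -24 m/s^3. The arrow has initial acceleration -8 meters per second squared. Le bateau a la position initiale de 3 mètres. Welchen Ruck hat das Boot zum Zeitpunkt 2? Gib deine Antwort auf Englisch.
Starting from acceleration a(t) = -2, we take 1 derivative. The derivative of acceleration gives jerk: j(t) = 0. Using j(t) = 0 and substituting t = 2, we find j = 0.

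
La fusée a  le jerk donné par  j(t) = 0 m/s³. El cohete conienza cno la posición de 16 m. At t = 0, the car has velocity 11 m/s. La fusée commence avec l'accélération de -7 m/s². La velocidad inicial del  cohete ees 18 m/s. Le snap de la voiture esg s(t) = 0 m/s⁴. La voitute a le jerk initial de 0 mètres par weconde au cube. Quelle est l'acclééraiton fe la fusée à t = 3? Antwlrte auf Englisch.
To solve this, we need to take 1 integral of our jerk equation j(t) = 0. Taking ∫j(t)dt and applying a(0) = -7, we find a(t) = -7. From the given acceleration equation a(t) = -7, we substitute t = 3 to get a = -7.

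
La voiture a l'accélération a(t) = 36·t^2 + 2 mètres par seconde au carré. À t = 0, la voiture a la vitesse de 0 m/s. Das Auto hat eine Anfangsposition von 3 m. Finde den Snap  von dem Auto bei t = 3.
Wir müssen unsere Gleichung für die Beschleunigung a(t) = 36·t^2 + 2 2-mal ableiten. Die Ableitung von der Beschleunigung ergibt den Ruck: j(t) = 72·t. Mit d/dt von j(t) finden wir s(t) = 72. Aus der Gleichung für den Snap s(t) = 72, setzen wir t = 3 ein und erhalten s = 72.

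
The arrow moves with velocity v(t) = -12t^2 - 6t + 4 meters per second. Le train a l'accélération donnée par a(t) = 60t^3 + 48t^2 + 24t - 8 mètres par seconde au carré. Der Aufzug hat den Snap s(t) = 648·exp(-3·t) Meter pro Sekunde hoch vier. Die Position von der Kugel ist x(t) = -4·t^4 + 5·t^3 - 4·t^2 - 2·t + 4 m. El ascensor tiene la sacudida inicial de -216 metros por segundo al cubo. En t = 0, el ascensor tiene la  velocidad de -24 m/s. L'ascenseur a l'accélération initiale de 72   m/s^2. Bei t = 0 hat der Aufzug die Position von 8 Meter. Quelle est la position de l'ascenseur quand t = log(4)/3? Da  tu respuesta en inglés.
To solve this, we need to take 4 integrals of our snap equation s(t) = 648·exp(-3·t). The antiderivative of snap is jerk. Using j(0) = -216, we get j(t) = -216·exp(-3·t). Taking ∫j(t)dt and applying a(0) = 72, we find a(t) = 72·exp(-3·t). Integrating acceleration and using the initial condition v(0) = -24, we get v(t) = -24·exp(-3·t). Finding the antiderivative of v(t) and using x(0) = 8: x(t) = 8·exp(-3·t). Using x(t) = 8·exp(-3·t) and substituting t = log(4)/3, we find x = 2.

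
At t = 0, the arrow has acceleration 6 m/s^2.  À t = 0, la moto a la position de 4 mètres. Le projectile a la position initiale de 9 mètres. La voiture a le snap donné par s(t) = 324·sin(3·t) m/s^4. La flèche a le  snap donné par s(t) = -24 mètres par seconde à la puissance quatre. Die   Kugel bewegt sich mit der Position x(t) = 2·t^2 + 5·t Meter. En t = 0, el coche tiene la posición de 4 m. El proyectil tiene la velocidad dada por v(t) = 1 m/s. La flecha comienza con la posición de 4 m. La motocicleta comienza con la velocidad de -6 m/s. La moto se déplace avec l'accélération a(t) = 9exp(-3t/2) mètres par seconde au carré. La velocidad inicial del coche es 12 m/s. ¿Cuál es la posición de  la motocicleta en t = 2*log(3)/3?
Partiendo de la aceleración a(t) = 9·exp(-3·t/2), tomamos 2 integrales. La antiderivada de la aceleración, con v(0) = -6, da la velocidad: v(t) = -6·exp(-3·t/2). La integral de la velocidad es la posición. Usando x(0) = 4, obtenemos x(t) = 4·exp(-3·t/2). De la ecuación de la posición x(t) = 4·exp(-3·t/2), sustituimos t = 2*log(3)/3 para obtener x = 4/3.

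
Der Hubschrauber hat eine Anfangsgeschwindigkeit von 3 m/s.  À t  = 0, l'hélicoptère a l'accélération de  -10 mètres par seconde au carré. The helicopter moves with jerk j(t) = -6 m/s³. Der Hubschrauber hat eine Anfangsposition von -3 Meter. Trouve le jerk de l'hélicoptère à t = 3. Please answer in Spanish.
De la ecuación de la sacudida j(t) = -6, sustituimos t = 3 para obtener j = -6.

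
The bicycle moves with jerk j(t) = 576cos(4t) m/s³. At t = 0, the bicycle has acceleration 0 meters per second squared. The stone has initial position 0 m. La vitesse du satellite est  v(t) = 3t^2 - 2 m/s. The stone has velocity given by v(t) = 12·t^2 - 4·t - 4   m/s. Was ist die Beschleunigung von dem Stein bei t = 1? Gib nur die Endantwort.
a(1) = 20.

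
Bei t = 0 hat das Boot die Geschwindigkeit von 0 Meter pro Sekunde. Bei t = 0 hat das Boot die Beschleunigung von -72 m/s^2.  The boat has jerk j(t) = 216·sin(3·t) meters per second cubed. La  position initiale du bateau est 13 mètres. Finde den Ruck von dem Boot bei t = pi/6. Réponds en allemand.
Aus der Gleichung für den Ruck j(t) = 216·sin(3·t), setzen wir t = pi/6 ein und erhalten j = 216.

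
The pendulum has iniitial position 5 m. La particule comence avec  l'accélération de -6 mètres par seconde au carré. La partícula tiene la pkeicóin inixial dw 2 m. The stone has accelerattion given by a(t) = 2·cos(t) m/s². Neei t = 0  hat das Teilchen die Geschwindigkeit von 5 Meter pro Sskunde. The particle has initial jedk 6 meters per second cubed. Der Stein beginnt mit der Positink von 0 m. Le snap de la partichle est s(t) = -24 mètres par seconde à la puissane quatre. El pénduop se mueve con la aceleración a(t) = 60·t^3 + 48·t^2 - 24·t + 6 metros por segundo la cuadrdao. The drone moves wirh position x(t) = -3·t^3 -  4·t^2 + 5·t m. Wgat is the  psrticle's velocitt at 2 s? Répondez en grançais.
Nous devons trouver l'intégrale de notre équation du snap s(t) = -24 3 fois. L'intégrale du snap, avec j(0) = 6, donne le jerk: j(t) = 6 - 24·t. En prenant ∫j(t)dt et en appliquant a(0) = -6, nous trouvons a(t) = -12·t^2 + 6·t - 6. En intégrant l'accélération et en utilisant la condition initiale v(0) = 5, nous obtenons v(t) = -4·t^3 + 3·t^2 - 6·t + 5. De l'équation de la vitesse v(t) = -4·t^3 + 3·t^2 - 6·t + 5, nous substituons t = 2 pour obtenir v = -27.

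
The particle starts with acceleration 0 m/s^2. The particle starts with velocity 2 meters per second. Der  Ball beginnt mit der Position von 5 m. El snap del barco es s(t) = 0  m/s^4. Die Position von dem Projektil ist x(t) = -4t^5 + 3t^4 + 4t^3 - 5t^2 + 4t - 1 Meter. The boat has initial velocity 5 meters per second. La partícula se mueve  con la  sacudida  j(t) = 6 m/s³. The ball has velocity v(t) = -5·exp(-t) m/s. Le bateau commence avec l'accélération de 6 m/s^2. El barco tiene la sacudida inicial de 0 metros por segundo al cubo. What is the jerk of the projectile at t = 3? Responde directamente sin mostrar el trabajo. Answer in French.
Le jerk à t = 3 est j = -1920.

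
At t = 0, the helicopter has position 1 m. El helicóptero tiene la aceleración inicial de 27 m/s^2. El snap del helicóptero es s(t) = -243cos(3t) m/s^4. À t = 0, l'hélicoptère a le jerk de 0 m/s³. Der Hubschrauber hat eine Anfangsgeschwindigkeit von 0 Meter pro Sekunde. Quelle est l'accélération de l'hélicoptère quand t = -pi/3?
Nous devons trouver l'intégrale de notre équation du snap s(t) = -243·cos(3·t) 2 fois. En prenant ∫s(t)dt et en appliquant j(0) = 0, nous trouvons j(t) = -81·sin(3·t). En prenant ∫j(t)dt et en appliquant a(0) = 27, nous trouvons a(t) = 27·cos(3·t). En utilisant a(t) = 27·cos(3·t) et en substituant t = -pi/3, nous trouvons a = -27.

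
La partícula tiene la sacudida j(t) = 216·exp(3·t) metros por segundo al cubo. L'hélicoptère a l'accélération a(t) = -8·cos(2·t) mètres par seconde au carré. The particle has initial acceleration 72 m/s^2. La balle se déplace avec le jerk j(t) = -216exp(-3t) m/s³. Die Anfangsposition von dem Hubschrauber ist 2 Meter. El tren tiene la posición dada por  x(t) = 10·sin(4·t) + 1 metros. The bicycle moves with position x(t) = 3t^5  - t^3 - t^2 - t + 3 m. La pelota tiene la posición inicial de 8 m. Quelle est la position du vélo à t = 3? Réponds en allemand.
Wir haben die Position x(t) = 3·t^5 - t^3 - t^2 - t + 3. Durch Einsetzen von t = 3: x(3) = 693.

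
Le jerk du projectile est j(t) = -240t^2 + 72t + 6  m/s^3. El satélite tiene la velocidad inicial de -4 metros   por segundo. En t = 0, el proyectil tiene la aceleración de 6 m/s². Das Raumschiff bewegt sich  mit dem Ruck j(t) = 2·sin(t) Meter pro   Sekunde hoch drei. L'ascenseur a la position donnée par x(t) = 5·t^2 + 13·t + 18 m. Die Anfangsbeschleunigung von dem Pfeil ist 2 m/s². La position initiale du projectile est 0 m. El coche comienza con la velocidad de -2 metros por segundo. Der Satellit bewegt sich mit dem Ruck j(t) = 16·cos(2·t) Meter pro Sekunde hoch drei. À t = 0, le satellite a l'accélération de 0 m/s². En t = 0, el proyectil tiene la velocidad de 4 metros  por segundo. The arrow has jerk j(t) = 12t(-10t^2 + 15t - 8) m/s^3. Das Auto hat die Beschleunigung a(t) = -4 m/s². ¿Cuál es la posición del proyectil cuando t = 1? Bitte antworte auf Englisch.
We must find the integral of our jerk equation j(t) = -240·t^2 + 72·t + 6 3 times. Integrating jerk and using the initial condition a(0) = 6, we get a(t) = -80·t^3 + 36·t^2 + 6·t + 6. Finding the antiderivative of a(t) and using v(0) = 4: v(t) = -20·t^4 + 12·t^3 + 3·t^2 + 6·t + 4. Integrating velocity and using the initial condition x(0) = 0, we get x(t) = -4·t^5 + 3·t^4 + t^3 + 3·t^2 + 4·t. From the given position equation x(t) = -4·t^5 + 3·t^4 + t^3 + 3·t^2 + 4·t, we substitute t = 1 to get x = 7.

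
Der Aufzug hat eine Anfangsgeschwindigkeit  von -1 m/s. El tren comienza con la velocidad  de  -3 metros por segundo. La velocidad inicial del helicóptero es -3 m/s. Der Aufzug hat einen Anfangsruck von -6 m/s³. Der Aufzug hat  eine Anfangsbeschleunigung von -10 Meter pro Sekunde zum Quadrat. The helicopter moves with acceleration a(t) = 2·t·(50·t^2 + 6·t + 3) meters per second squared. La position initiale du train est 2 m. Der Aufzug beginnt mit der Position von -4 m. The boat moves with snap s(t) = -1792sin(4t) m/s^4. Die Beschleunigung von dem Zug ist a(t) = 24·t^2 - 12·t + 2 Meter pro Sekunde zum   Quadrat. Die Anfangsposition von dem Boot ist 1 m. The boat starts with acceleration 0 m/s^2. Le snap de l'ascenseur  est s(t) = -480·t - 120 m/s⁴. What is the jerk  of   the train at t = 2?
Starting from acceleration a(t) = 24·t^2 - 12·t + 2, we take 1 derivative. Differentiating acceleration, we get jerk: j(t) = 48·t - 12. Using j(t) = 48·t - 12 and substituting t = 2, we find j = 84.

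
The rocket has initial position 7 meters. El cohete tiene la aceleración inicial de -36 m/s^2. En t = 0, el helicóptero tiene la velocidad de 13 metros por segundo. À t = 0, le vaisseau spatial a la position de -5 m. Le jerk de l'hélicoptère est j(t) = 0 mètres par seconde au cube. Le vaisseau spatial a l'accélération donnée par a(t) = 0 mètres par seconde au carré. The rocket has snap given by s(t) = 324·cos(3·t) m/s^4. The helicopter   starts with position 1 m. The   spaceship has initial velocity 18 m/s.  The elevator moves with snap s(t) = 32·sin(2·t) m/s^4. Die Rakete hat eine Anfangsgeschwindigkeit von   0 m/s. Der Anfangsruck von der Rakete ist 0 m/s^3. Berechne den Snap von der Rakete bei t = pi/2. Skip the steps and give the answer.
Bei t = pi/2, s = 0.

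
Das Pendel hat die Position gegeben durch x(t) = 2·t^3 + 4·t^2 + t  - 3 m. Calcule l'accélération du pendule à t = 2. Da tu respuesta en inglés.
Starting from position x(t) = 2·t^3 + 4·t^2 + t - 3, we take 2 derivatives. Differentiating position, we get velocity: v(t) = 6·t^2 + 8·t + 1. Differentiating velocity, we get acceleration: a(t) = 12·t + 8. We have acceleration a(t) = 12·t + 8. Substituting t = 2: a(2) = 32.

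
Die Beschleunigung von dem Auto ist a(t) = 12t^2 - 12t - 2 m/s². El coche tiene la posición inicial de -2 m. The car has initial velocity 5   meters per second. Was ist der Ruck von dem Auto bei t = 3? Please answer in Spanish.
Debemos derivar nuestra ecuación de la aceleración a(t) = 12·t^2 - 12·t - 2 1 vez. Tomando d/dt de a(t), encontramos j(t) = 24·t - 12. De la ecuación de la sacudida j(t) = 24·t - 12, sustituimos t = 3 para obtener j = 60.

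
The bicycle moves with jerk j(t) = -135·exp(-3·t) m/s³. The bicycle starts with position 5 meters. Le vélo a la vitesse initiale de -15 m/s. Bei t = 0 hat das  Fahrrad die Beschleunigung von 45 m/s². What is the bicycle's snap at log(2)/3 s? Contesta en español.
Para resolver esto, necesitamos tomar 1 derivada de nuestra ecuación de la sacudida j(t) = -135·exp(-3·t). Tomando d/dt de j(t), encontramos s(t) = 405·exp(-3·t). De la ecuación del snap s(t) = 405·exp(-3·t), sustituimos t = log(2)/3 para obtener s = 405/2.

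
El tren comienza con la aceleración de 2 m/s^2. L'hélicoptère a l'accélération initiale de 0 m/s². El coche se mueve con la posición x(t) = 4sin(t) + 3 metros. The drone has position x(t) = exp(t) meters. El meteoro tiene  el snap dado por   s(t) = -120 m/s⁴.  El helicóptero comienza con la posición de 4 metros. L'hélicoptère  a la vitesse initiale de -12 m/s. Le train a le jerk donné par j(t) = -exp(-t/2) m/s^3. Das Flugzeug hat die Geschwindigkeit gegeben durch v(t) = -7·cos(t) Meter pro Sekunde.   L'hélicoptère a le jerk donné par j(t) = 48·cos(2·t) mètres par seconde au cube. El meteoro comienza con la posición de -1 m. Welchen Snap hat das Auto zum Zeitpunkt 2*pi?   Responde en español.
Partiendo de la posición x(t) = 4·sin(t) + 3, tomamos 4 derivadas. Derivando la posición, obtenemos la velocidad: v(t) = 4·cos(t). Derivando la velocidad, obtenemos la aceleración: a(t) = -4·sin(t). La derivada de la aceleración da la sacudida: j(t) = -4·cos(t). Derivando la sacudida, obtenemos el snap: s(t) = 4·sin(t). Usando s(t) = 4·sin(t) y sustituyendo t = 2*pi, encontramos s = 0.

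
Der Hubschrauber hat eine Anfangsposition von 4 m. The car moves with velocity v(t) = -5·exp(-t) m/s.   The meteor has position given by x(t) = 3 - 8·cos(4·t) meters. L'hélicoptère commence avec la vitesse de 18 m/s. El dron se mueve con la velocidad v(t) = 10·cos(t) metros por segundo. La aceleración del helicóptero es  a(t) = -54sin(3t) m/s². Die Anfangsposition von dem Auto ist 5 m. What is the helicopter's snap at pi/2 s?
Starting from acceleration a(t) = -54·sin(3·t), we take 2 derivatives. The derivative of acceleration gives jerk: j(t) = -162·cos(3·t). Differentiating jerk, we get snap: s(t) = 486·sin(3·t). We have snap s(t) = 486·sin(3·t). Substituting t = pi/2: s(pi/2) = -486.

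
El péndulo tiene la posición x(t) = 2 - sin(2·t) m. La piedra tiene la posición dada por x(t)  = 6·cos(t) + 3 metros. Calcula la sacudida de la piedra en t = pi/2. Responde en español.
Partiendo de la posición x(t) = 6·cos(t) + 3, tomamos 3 derivadas. Derivando la posición, obtenemos la velocidad: v(t) = -6·sin(t). La derivada de la velocidad da la aceleración: a(t) = -6·cos(t). Derivando la aceleración, obtenemos la sacudida: j(t) = 6·sin(t). Tenemos la sacudida j(t) = 6·sin(t). Sustituyendo t = pi/2: j(pi/2) = 6.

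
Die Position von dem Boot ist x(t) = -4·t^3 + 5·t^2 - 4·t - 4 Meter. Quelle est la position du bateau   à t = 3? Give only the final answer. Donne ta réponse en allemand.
Die Position bei t = 3 ist x = -79.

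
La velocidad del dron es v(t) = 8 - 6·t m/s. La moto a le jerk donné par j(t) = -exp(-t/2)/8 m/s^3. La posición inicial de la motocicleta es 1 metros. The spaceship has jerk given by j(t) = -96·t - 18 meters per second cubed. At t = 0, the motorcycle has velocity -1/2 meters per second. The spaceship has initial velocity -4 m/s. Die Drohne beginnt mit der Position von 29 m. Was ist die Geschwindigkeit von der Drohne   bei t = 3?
Aus der Gleichung für die Geschwindigkeit v(t) = 8 - 6·t, setzen wir t = 3 ein und erhalten v = -10.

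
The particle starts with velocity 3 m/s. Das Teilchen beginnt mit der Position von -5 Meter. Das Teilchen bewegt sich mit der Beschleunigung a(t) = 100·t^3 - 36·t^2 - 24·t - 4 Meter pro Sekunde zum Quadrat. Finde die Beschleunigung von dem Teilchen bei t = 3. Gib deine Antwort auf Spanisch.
Usando a(t) = 100·t^3 - 36·t^2 - 24·t - 4 y sustituyendo t = 3, encontramos a = 2300.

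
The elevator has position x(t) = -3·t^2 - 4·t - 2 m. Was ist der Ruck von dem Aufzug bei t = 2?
Um dies zu lösen, müssen wir 3 Ableitungen unserer Gleichung für die Position x(t) = -3·t^2 - 4·t - 2 nehmen. Die Ableitung von der Position ergibt die Geschwindigkeit: v(t) = -6·t - 4. Die Ableitung von der Geschwindigkeit ergibt die Beschleunigung: a(t) = -6. Durch Ableiten von der Beschleunigung erhalten wir den Ruck: j(t) = 0. Aus der Gleichung für den Ruck j(t) = 0, setzen wir t = 2 ein und erhalten j = 0.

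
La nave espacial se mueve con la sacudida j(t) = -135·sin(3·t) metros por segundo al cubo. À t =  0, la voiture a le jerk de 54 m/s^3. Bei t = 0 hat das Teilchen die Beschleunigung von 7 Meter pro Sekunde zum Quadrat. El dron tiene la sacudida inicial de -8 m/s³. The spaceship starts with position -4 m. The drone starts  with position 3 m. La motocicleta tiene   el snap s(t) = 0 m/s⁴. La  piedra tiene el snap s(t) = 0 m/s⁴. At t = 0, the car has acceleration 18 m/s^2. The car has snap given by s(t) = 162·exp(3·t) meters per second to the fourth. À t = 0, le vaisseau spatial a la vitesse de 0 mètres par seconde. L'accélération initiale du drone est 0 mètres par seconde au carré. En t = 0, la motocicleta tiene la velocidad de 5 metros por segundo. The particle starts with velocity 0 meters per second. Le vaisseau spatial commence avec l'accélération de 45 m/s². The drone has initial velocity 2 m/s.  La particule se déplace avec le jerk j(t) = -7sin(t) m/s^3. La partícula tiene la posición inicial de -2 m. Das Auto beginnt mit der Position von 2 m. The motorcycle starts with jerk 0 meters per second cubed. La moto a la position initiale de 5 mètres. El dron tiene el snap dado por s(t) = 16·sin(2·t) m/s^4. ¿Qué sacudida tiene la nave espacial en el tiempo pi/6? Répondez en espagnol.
De la ecuación de la sacudida j(t) = -135·sin(3·t), sustituimos t = pi/6 para obtener j = -135.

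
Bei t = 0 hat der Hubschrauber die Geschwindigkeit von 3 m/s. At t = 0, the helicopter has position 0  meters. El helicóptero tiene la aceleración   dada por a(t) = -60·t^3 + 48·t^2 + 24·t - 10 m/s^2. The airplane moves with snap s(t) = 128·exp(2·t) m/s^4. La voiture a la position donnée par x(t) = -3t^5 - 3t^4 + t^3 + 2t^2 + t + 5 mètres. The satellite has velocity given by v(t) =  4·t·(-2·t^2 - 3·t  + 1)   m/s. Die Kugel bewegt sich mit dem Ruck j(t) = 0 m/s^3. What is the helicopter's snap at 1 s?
Starting from acceleration a(t) = -60·t^3 + 48·t^2 + 24·t - 10, we take 2 derivatives. Taking d/dt of a(t), we find j(t) = -180·t^2 + 96·t + 24. The derivative of jerk gives snap: s(t) = 96 - 360·t. We have snap s(t) = 96 - 360·t. Substituting t = 1: s(1) = -264.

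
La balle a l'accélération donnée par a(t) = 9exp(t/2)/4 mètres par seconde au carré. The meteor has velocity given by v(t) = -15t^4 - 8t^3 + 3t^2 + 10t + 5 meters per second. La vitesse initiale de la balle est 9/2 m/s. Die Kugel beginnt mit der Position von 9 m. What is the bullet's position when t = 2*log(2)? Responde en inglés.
To find the answer, we compute 2 antiderivatives of a(t) = 9·exp(t/2)/4. Integrating acceleration and using the initial condition v(0) = 9/2, we get v(t) = 9·exp(t/2)/2. Taking ∫v(t)dt and applying x(0) = 9, we find x(t) = 9·exp(t/2). Using x(t) = 9·exp(t/2) and substituting t = 2*log(2), we find x = 18.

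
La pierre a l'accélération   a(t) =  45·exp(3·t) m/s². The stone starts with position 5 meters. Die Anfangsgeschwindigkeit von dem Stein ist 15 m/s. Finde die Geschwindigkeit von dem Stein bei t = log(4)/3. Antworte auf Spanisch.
Necesitamos integrar nuestra ecuación de la aceleración a(t) = 45·exp(3·t) 1 vez. La antiderivada de la aceleración es la velocidad. Usando v(0) = 15, obtenemos v(t) = 15·exp(3·t). Usando v(t) = 15·exp(3·t) y sustituyendo t = log(4)/3, encontramos v = 60.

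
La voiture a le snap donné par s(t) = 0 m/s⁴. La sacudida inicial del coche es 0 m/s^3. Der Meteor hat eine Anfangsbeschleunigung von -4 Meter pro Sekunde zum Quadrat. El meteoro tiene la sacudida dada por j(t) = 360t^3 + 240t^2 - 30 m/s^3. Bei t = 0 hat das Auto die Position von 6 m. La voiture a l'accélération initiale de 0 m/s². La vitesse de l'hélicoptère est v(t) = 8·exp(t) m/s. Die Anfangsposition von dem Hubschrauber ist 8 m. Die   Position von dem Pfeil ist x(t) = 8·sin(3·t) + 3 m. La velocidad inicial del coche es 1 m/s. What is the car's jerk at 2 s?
We need to integrate our snap equation s(t) = 0 1 time. Integrating snap and using the initial condition j(0) = 0, we get j(t) = 0. Using j(t) = 0 and substituting t = 2, we find j = 0.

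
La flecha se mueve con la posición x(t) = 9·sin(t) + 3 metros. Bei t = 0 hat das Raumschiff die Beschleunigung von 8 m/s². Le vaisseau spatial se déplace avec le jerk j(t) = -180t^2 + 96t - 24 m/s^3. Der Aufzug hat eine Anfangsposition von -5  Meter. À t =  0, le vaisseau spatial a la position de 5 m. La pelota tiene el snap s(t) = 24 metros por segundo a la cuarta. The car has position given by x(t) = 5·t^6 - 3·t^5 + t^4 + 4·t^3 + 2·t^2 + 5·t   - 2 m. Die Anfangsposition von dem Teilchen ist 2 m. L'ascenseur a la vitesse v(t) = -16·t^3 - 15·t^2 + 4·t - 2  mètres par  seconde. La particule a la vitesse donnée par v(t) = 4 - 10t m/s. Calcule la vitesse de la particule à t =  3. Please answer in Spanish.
De la ecuación de la velocidad v(t) = 4 - 10·t, sustituimos t = 3 para obtener v = -26.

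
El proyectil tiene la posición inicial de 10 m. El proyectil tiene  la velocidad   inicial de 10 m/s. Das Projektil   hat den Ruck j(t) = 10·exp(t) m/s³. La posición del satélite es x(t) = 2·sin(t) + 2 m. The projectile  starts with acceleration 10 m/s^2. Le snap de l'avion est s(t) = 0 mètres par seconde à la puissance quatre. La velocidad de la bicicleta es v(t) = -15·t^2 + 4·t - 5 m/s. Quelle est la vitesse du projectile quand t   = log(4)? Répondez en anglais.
Starting from jerk j(t) = 10·exp(t), we take 2 antiderivatives. The antiderivative of jerk, with a(0) = 10, gives acceleration: a(t) = 10·exp(t). Finding the antiderivative of a(t) and using v(0) = 10: v(t) = 10·exp(t). Using v(t) = 10·exp(t) and substituting t = log(4), we find v = 40.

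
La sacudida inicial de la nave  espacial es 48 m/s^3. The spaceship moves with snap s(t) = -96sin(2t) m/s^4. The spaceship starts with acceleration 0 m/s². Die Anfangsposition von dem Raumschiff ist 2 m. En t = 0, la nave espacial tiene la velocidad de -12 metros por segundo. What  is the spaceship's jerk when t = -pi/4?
We must find the antiderivative of our snap equation s(t) = -96·sin(2·t) 1 time. Integrating snap and using the initial condition j(0) = 48, we get j(t) = 48·cos(2·t). From the given jerk equation j(t) = 48·cos(2·t), we substitute t = -pi/4 to get j = 0.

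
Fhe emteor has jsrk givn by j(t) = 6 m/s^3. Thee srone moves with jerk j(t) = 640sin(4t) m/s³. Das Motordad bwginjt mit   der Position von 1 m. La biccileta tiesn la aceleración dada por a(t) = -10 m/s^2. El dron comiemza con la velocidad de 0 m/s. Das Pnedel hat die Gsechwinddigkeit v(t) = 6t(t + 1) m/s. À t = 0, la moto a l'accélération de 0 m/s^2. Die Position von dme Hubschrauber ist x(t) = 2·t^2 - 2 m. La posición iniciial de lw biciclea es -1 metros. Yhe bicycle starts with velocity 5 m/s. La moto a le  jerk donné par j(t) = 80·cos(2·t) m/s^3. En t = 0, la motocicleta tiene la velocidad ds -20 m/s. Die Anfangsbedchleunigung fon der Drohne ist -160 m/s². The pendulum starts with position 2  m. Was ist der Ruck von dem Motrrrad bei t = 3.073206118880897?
Mit j(t) = 80·cos(2·t) und Einsetzen von t = 3.073206118880897, finden wir j = 79.2528908624095.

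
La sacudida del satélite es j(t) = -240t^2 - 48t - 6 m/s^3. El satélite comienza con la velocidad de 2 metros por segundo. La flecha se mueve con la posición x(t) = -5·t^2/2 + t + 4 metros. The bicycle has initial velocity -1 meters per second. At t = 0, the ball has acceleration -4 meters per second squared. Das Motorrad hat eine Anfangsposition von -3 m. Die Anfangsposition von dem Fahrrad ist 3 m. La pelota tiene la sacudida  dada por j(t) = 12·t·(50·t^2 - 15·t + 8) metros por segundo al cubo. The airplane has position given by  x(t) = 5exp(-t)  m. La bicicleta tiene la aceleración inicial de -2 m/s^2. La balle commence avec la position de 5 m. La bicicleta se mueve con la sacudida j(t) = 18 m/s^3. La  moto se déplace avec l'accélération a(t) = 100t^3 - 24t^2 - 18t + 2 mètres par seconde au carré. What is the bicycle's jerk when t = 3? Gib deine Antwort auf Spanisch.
Tenemos la sacudida j(t) = 18. Sustituyendo t = 3: j(3) = 18.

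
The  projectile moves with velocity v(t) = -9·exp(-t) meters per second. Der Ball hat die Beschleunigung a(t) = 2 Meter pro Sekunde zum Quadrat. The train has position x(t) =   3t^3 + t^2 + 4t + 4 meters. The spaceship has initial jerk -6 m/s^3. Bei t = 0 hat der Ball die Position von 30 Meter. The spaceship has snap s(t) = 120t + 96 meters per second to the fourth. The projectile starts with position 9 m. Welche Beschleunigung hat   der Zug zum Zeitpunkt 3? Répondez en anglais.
To solve this, we need to take 2 derivatives of our position equation x(t) = 3·t^3 + t^2 + 4·t + 4. Taking d/dt of x(t), we find v(t) = 9·t^2 + 2·t + 4. Taking d/dt of v(t), we find a(t) = 18·t + 2. Using a(t) = 18·t + 2 and substituting t = 3, we find a = 56.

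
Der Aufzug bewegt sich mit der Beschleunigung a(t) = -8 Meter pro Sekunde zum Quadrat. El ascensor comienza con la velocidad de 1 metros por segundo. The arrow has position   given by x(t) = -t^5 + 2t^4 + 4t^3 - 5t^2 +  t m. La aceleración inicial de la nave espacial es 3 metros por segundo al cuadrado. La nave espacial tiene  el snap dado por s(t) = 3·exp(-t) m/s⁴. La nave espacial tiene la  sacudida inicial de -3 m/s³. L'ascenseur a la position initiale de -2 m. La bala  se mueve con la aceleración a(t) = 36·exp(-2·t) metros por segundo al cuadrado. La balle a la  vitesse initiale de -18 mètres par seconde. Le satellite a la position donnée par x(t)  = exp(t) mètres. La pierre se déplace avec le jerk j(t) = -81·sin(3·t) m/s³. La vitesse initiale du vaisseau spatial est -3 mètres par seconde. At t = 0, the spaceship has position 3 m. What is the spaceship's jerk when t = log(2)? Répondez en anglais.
We must find the integral of our snap equation s(t) = 3·exp(-t) 1 time. The integral of snap is jerk. Using j(0) = -3, we get j(t) = -3·exp(-t). Using j(t) = -3·exp(-t) and substituting t = log(2), we find j = -3/2.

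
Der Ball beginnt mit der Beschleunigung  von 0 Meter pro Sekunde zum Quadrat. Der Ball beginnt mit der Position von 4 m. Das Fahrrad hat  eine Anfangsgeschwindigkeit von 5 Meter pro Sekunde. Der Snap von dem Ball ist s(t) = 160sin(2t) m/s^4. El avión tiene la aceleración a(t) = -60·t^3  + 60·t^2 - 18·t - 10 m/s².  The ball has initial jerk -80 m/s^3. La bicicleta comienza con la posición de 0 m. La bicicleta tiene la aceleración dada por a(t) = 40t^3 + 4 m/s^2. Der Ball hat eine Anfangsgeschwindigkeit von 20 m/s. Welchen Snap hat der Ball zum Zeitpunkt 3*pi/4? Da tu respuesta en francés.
Nous avons le snap s(t) = 160·sin(2·t). En substituant t = 3*pi/4: s(3*pi/4) = -160.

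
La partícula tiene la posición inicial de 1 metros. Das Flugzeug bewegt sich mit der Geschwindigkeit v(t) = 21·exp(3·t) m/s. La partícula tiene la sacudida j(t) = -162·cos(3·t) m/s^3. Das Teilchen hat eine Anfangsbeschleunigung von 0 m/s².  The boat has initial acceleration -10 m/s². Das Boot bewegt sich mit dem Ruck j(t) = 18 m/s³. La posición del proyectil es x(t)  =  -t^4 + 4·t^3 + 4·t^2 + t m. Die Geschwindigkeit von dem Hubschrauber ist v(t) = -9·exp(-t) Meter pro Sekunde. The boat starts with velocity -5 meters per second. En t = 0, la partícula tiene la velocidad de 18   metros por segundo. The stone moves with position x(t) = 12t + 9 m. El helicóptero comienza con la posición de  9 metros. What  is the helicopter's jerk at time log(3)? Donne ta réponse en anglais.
We must differentiate our velocity equation v(t) = -9·exp(-t) 2 times. Taking d/dt of v(t), we find a(t) = 9·exp(-t). Differentiating acceleration, we get jerk: j(t) = -9·exp(-t). From the given jerk equation j(t) = -9·exp(-t), we substitute t = log(3) to get j = -3.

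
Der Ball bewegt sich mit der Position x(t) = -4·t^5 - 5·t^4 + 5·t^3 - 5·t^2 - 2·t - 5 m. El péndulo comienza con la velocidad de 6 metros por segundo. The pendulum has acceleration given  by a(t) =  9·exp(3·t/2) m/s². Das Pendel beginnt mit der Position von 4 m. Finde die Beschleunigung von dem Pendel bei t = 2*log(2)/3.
Mit a(t) = 9·exp(3·t/2) und Einsetzen von t = 2*log(2)/3, finden wir a = 18.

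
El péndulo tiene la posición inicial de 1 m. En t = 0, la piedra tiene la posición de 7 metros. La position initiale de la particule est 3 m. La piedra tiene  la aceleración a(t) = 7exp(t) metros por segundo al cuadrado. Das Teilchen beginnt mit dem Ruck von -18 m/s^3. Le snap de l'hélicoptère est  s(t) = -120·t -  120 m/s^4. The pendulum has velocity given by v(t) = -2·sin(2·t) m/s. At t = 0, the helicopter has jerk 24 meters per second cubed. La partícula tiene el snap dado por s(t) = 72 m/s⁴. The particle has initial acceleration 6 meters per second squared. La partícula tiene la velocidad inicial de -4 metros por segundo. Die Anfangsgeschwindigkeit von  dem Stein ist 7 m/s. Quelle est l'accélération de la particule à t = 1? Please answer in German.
Wir müssen unsere Gleichung für den Snap s(t) = 72 2-mal integrieren. Das Integral von dem Snap, mit j(0) = -18, ergibt den Ruck: j(t) = 72·t - 18. Durch Integration von dem Ruck und Verwendung der Anfangsbedingung a(0) = 6, erhalten wir a(t) = 36·t^2 - 18·t + 6. Wir haben die Beschleunigung a(t) = 36·t^2 - 18·t + 6. Durch Einsetzen von t = 1: a(1) = 24.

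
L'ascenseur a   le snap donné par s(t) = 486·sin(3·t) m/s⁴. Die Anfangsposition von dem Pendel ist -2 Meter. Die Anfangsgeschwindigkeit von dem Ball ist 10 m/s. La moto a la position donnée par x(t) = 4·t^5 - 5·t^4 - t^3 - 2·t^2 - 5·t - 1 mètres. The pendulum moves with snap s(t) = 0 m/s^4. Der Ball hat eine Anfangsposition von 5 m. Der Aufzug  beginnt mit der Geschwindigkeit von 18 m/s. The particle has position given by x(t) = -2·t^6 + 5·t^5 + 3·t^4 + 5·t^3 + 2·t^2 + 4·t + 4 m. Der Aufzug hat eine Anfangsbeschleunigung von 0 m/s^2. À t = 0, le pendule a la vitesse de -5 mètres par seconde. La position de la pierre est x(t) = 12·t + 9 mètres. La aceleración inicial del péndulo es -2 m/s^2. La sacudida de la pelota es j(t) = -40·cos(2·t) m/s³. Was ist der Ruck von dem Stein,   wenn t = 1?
Wir müssen unsere Gleichung für die Position x(t) = 12·t + 9 3-mal ableiten. Die Ableitung von der Position ergibt die Geschwindigkeit: v(t) = 12. Mit d/dt von v(t) finden wir a(t) = 0. Durch Ableiten von der Beschleunigung erhalten wir den Ruck: j(t) = 0. Aus der Gleichung für den Ruck j(t) = 0, setzen wir t = 1 ein und erhalten j = 0.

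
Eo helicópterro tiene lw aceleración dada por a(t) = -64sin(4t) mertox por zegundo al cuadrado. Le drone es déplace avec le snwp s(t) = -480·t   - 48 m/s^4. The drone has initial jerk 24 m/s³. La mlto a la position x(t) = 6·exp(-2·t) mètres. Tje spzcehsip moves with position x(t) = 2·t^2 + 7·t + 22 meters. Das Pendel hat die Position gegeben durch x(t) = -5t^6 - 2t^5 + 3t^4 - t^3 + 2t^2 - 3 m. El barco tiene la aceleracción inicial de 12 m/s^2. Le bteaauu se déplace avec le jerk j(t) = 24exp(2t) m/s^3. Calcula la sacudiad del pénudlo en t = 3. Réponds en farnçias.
Nous devons dériver notre équation de la position x(t) = -5·t^6 - 2·t^5 + 3·t^4 - t^3 + 2·t^2 - 3 3 fois. En dérivant la position, nous obtenons la vitesse: v(t) = -30·t^5 - 10·t^4 + 12·t^3 - 3·t^2 + 4·t. En prenant d/dt de v(t), nous trouvons a(t) = -150·t^4 - 40·t^3 + 36·t^2 - 6·t + 4. En dérivant l'accélération, nous obtenons le jerk: j(t) = -600·t^3 - 120·t^2 + 72·t - 6. En utilisant j(t) = -600·t^3 - 120·t^2 + 72·t - 6 et en substituant t = 3, nous trouvons j = -17070.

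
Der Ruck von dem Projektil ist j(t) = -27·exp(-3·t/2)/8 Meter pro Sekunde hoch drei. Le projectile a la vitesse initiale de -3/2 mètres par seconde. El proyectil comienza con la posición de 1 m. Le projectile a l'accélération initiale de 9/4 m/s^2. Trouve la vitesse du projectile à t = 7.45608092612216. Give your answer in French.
Pour résoudre ceci, nous devons prendre 2 primitives de notre équation du jerk j(t) = -27·exp(-3·t/2)/8. En intégrant le jerk et en utilisant la condition initiale a(0) = 9/4, nous obtenons a(t) = 9·exp(-3·t/2)/4. En prenant ∫a(t)dt et en appliquant v(0) = -3/2, nous trouvons v(t) = -3·exp(-3·t/2)/2. Nous avons la vitesse v(t) = -3·exp(-3·t/2)/2. En substituant t = 7.45608092612216: v(7.45608092612216) = -0.0000208395844546270.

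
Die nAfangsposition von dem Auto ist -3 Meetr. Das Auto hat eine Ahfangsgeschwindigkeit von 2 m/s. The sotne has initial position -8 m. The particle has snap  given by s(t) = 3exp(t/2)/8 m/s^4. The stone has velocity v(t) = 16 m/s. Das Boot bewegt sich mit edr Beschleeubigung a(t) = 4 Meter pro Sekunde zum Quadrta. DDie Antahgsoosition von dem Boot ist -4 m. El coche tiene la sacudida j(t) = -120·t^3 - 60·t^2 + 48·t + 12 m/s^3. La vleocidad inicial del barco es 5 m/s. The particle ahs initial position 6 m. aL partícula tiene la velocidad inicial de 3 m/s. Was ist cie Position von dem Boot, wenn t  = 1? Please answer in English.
We need to integrate our acceleration equation a(t) = 4 2 times. Integrating acceleration and using the initial condition v(0) = 5, we get v(t) = 4·t + 5. Finding the antiderivative of v(t) and using x(0) = -4: x(t) = 2·t^2 + 5·t - 4. From the given position equation x(t) = 2·t^2 + 5·t - 4, we substitute t = 1 to get x = 3.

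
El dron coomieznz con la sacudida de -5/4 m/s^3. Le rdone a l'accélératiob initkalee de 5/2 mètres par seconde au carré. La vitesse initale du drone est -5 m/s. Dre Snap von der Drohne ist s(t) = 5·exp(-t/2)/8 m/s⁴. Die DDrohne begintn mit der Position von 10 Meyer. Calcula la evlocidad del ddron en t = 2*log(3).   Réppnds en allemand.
Wir müssen die Stammfunktion unserer Gleichung für den Snap s(t) = 5·exp(-t/2)/8 3-mal finden. Mit ∫s(t)dt und Anwendung von j(0) = -5/4, finden wir j(t) = -5·exp(-t/2)/4. Mit ∫j(t)dt und Anwendung von a(0) = 5/2, finden wir a(t) = 5·exp(-t/2)/2. Durch Integration von der Beschleunigung und Verwendung der Anfangsbedingung v(0) = -5, erhalten wir v(t) = -5·exp(-t/2). Mit v(t) = -5·exp(-t/2) und Einsetzen von t = 2*log(3), finden wir v = -5/3.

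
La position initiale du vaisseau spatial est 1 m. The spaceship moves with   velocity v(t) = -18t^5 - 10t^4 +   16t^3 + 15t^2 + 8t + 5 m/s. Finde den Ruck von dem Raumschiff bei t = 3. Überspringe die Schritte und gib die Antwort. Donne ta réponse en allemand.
Bei t = 3, j = -10482.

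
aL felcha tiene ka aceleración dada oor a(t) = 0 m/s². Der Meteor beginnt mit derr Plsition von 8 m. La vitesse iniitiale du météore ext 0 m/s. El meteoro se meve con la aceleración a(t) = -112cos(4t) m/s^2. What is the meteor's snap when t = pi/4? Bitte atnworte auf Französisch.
Pour résoudre ceci, nous devons prendre 2 dérivées de notre équation de l'accélération a(t) = -112·cos(4·t). La dérivée de l'accélération donne le jerk: j(t) = 448·sin(4·t). En dérivant le jerk, nous obtenons le snap: s(t) = 1792·cos(4·t). En utilisant s(t) = 1792·cos(4·t) et en substituant t = pi/4, nous trouvons s = -1792.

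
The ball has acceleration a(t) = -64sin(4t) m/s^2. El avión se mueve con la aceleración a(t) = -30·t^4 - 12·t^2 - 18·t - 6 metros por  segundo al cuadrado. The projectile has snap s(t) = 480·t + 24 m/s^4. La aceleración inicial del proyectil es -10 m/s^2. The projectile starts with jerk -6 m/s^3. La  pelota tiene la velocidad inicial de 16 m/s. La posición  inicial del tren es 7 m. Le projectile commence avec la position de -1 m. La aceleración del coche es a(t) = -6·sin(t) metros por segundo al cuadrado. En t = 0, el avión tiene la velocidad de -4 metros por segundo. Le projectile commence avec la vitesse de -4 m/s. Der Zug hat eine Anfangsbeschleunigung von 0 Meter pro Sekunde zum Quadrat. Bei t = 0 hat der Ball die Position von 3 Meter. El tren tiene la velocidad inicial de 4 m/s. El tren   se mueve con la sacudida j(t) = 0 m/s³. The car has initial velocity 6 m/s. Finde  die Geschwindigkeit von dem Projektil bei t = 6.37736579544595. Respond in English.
We must find the antiderivative of our snap equation s(t) = 480·t + 24 3 times. The antiderivative of snap is jerk. Using j(0) = -6, we get j(t) = 240·t^2 + 24·t - 6. The antiderivative of jerk, with a(0) = -10, gives acceleration: a(t) = 80·t^3 + 12·t^2 - 6·t - 10. The antiderivative of acceleration is velocity. Using v(0) = -4, we get v(t) = 20·t^4 + 4·t^3 - 3·t^2 - 10·t - 4. We have velocity v(t) = 20·t^4 + 4·t^3 - 3·t^2 - 10·t - 4. Substituting t = 6.37736579544595: v(6.37736579544595) = 33929.9745803736.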